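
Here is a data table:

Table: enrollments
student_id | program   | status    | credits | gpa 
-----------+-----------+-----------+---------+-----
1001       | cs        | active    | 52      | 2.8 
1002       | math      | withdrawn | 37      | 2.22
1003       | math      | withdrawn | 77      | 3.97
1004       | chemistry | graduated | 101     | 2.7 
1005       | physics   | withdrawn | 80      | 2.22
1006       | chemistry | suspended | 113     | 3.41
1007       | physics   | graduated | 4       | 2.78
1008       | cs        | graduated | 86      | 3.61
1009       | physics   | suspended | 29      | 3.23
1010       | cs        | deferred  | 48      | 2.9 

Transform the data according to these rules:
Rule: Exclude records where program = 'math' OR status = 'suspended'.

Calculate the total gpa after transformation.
17.01

Step 1: Find records where program = 'math' OR status = 'suspended'
Step 2: 4 records match, summing to 12.83
Step 3: Original sum: 29.84
Step 4: Remaining sum = 29.84 - 12.83 = 17.01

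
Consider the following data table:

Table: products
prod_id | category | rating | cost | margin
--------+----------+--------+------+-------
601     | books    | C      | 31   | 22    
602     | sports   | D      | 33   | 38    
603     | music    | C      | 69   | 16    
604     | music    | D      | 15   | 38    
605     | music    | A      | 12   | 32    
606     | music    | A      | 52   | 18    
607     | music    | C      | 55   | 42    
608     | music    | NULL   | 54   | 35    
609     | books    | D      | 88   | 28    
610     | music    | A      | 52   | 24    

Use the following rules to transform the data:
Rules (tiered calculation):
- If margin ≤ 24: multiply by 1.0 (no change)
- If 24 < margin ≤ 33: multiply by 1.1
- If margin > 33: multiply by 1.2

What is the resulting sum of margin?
329.6

Step 1: Tier 1 (margin ≤ 24): 4 records, sum = 80 × 1.0 = 80.0
Step 2: Tier 2 (24 < margin ≤ 33): 2 records, sum = 60 × 1.1 = 66.0
Step 3: Tier 3 (margin > 33): 4 records, sum = 153 × 1.2 = 183.6
Step 4: Final sum = 80.0 + 66.0 + 183.6 = 329.6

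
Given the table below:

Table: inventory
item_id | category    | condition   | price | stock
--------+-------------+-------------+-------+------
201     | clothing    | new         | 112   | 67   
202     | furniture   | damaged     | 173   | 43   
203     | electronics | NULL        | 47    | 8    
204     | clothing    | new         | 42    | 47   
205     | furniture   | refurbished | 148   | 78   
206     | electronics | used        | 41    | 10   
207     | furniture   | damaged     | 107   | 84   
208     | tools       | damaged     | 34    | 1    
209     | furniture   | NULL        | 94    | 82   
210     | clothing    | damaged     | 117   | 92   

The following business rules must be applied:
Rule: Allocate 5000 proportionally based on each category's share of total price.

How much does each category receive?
clothing: 1480.87, electronics: 480.87, furniture: 2852.46, tools: 185.79

Step 1: Calculate total price = 915
Step 2: Calculate each category's proportion:
  clothing: 271/915 = 29.62% → 1480.87
  electronics: 88/915 = 9.62% → 480.87
  furniture: 522/915 = 57.05% → 2852.46
  tools: 34/915 = 3.72% → 185.79
Step 3: Verify: sum of allocations ≈ 5000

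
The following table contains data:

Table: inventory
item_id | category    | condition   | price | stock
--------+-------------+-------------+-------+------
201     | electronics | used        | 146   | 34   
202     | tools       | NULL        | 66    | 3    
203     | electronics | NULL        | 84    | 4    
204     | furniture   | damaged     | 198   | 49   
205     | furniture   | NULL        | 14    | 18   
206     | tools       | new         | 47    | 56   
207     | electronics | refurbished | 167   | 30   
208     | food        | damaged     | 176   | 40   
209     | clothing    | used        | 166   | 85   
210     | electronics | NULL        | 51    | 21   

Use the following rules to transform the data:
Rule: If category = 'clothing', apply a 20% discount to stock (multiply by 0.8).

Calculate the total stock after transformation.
323.0

Step 1: Records with category = 'clothing' have total stock = 85
Step 2: Apply multiplier: 85 × 0.8 = 68.0
Step 3: Other records total: 255
Step 4: Final sum = 68.0 + 255 = 323.0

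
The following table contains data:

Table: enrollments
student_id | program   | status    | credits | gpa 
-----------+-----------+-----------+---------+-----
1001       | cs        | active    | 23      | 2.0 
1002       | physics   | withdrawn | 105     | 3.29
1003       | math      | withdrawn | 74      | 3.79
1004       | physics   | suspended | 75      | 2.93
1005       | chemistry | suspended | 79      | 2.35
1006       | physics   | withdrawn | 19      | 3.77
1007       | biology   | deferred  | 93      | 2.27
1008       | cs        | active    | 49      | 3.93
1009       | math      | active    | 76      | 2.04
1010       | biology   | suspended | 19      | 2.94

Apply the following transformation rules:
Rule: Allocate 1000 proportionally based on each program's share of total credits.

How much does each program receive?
biology: 183.01, chemistry: 129.08, cs: 117.65, math: 245.1, physics: 325.16

Step 1: Calculate total credits = 612
Step 2: Calculate each program's proportion:
  biology: 112/612 = 18.30% → 183.01
  chemistry: 79/612 = 12.91% → 129.08
  cs: 72/612 = 11.76% → 117.65
  math: 150/612 = 24.51% → 245.1
  physics: 199/612 = 32.52% → 325.16
Step 3: Verify: sum of allocations ≈ 1000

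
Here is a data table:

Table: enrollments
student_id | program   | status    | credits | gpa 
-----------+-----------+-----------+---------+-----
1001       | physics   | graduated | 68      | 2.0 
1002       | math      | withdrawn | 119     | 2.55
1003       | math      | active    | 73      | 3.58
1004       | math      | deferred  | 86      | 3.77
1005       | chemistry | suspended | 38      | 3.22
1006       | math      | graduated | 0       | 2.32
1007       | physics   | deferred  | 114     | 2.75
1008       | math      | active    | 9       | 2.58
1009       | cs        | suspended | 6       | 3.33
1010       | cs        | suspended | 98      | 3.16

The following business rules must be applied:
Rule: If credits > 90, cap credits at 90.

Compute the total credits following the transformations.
550

Step 1: 3 records have credits > 90
Step 2: These records originally summed to 331
Step 3: After capping: 3 × 90 = 270
Step 4: Unaffected records sum: 280
Step 5: Final sum = 270 + 280 = 550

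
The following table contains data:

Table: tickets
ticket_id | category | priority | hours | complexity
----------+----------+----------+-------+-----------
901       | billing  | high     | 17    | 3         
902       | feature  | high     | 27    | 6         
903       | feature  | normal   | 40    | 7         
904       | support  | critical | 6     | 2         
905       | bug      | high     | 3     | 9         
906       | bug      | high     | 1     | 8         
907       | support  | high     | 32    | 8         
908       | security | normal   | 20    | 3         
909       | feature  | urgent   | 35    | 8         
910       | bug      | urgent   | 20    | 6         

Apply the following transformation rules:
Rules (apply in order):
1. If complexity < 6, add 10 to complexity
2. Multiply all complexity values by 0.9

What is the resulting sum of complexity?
81.0

Step 1: Apply Rule 1 - Add 10 to records with complexity < 6
  - 3 records affected: 8 + (3 × 10) = 38
  - Unaffected records: 52
  - Sum after Rule 1: 90
Step 2: Apply Rule 2 - Multiply all by 0.9
  - 90 × 0.9 = 81.0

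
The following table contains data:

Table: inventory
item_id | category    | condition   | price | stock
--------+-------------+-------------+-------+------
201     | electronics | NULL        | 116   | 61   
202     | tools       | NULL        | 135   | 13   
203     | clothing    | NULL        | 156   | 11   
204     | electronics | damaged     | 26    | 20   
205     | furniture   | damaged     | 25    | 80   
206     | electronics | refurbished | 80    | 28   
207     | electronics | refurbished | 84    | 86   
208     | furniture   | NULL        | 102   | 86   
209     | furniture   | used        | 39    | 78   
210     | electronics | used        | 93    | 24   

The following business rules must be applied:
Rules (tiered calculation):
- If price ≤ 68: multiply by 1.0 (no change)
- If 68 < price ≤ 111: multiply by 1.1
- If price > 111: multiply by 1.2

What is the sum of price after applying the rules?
973.3

Step 1: Tier 1 (price ≤ 68): 3 records, sum = 90 × 1.0 = 90.0
Step 2: Tier 2 (68 < price ≤ 111): 4 records, sum = 359 × 1.1 = 394.9
Step 3: Tier 3 (price > 111): 3 records, sum = 407 × 1.2 = 488.4
Step 4: Final sum = 90.0 + 394.9 + 488.4 = 973.3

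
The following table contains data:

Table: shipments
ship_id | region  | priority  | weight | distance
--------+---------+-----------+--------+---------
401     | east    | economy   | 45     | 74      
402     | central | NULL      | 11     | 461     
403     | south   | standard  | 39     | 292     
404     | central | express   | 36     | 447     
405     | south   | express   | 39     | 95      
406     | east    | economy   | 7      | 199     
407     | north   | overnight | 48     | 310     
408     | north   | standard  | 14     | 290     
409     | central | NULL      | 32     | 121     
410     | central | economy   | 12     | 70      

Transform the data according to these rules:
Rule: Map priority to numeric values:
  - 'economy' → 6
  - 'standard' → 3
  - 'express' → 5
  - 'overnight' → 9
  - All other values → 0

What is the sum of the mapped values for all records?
43

Step 1: Apply mapping to each record
Step 2: Count by status:
  'economy': 3 records × 6 = 18
  'standard': 2 records × 3 = 6
  'express': 2 records × 5 = 10
  'overnight': 1 records × 9 = 9
Step 3: Sum all mapped values = 43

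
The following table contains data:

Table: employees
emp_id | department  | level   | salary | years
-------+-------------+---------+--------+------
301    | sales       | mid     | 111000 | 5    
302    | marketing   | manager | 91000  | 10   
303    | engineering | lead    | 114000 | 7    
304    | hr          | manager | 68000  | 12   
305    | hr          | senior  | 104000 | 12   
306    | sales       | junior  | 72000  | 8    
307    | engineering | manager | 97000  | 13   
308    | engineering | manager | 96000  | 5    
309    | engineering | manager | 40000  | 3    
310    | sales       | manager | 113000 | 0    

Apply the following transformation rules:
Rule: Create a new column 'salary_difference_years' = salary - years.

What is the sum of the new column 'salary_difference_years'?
905925

Step 1: For each record, compute salary - years
Example calculations:
  111000 - 5 = 110995
  91000 - 10 = 90990
  114000 - 7 = 113993
  ...
Step 2: Sum all derived values
Step 3: Total = 905925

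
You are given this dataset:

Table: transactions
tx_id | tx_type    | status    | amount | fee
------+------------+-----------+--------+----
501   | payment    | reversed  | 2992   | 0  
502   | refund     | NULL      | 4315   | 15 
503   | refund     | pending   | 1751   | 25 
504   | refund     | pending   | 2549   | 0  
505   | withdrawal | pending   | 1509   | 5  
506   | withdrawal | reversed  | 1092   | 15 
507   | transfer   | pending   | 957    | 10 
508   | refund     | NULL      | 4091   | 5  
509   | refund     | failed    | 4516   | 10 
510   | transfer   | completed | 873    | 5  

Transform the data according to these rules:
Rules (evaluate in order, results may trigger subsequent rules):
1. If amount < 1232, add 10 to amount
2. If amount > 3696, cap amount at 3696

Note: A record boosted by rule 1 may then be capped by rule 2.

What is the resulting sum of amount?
22841

Step 1: Apply rule 1 to records with amount < 1232
  - 3 records get bonus of 10
  - Of these, 0 records then exceed 3696 and get capped
Step 2: Apply rule 2 to records with amount > 3696
  - 3 records (original) are capped
Step 3: Calculate final sum = 22841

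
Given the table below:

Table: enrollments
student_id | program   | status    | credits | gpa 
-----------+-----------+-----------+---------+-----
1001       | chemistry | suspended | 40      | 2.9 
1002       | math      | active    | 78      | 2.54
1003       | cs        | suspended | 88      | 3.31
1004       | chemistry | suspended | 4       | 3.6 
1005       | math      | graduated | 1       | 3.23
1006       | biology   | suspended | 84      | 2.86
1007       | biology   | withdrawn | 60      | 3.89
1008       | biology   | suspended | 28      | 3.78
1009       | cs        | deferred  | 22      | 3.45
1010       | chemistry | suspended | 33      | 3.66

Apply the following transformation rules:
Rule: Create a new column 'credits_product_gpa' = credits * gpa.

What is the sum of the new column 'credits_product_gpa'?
1399.19

Step 1: For each record, compute credits * gpa
Example calculations:
  40 * 2.9 = 116.0
  78 * 2.54 = 198.12
  88 * 3.31 = 291.28
  ...
Step 2: Sum all derived values
Step 3: Total = 1399.19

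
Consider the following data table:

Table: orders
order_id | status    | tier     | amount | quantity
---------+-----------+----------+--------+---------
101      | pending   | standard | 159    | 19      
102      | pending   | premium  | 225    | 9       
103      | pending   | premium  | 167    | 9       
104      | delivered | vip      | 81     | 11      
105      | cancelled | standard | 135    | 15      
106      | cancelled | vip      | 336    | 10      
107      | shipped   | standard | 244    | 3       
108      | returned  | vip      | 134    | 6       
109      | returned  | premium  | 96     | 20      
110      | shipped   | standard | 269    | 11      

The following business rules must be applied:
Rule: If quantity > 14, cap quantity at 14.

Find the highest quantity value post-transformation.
14

Step 1: Original maximum quantity = 20
Step 2: Apply cap at 14
Step 3: 3 records had quantity > 14 and were capped
Step 4: Maximum after transformation = 14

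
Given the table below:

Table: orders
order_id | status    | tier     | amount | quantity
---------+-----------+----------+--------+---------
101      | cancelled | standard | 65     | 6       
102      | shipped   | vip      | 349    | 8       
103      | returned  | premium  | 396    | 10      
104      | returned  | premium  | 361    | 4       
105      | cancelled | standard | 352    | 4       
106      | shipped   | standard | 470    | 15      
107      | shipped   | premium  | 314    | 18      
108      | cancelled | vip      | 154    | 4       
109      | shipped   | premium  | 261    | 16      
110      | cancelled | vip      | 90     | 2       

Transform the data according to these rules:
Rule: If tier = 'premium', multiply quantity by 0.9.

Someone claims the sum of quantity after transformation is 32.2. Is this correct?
No, the correct result is 82.2.

Step 1: Calculate the correct sum after transformation
Step 2: Apply multiplier 0.9 to records where tier = 'premium'
Step 3: Correct result = 82.2
Step 4: Claimed result = 32.2
Step 5: 82.2 ≠ 32.2
Conclusion: The claimed result is incorrect. The correct answer is 82.2.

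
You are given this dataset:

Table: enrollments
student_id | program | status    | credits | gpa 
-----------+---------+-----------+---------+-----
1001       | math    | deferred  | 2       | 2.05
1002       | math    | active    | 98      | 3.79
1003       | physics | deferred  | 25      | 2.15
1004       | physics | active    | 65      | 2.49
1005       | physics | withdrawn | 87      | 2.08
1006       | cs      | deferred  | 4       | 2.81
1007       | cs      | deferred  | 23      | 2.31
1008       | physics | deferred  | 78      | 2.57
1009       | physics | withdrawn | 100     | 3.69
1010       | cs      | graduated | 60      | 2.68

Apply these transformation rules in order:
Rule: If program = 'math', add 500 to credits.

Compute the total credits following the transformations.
1542

Step 1: Count records where program = 'math': 2
Step 2: Total bonus added: 2 × 500 = 1000
Step 3: Original sum of credits: 542
Step 4: Final sum = 542 + 1000 = 1542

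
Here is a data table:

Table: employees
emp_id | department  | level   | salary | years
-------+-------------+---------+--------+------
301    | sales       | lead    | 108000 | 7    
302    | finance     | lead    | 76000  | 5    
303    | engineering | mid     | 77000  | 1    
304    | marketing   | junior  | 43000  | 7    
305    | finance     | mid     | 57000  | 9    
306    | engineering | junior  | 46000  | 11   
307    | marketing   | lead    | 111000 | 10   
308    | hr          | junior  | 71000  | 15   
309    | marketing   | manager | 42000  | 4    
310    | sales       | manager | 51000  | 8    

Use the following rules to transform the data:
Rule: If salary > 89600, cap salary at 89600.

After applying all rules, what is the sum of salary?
642200

Step 1: 2 records have salary > 89600
Step 2: These records originally summed to 219000
Step 3: After capping: 2 × 89600 = 179200
Step 4: Unaffected records sum: 463000
Step 5: Final sum = 179200 + 463000 = 642200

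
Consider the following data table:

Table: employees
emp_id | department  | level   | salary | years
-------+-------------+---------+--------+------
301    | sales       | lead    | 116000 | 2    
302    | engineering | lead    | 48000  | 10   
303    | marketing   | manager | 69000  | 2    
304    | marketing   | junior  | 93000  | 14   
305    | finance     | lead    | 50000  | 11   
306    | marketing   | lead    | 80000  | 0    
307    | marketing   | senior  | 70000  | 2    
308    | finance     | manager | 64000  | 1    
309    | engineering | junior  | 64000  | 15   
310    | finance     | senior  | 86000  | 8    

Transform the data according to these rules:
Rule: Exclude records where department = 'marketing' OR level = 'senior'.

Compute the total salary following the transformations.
342000

Step 1: Find records where department = 'marketing' OR level = 'senior'
Step 2: 5 records match, summing to 398000
Step 3: Original sum: 740000
Step 4: Remaining sum = 740000 - 398000 = 342000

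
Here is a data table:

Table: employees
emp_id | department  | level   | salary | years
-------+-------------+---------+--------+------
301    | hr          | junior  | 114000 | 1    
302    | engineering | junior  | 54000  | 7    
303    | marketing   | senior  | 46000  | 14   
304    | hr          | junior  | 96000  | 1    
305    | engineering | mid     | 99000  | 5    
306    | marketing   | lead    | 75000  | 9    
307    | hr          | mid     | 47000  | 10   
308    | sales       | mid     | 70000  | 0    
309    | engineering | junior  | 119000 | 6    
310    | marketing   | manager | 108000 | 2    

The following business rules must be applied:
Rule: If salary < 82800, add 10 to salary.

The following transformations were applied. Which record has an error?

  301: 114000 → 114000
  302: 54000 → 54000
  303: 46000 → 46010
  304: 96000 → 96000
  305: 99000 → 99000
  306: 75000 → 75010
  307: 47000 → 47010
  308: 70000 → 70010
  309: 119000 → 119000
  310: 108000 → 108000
Record 302 has an error. The correct transformed value should be 54010, not 54000.

Step 1: Check each record against the rule
Step 2: Record 302 has salary = 54000
Step 3: Since 54000 < 82800, the bonus should have been applied
Step 4: Correct value = 54010, but claimed value = 54000
Conclusion: Record 302 has the error.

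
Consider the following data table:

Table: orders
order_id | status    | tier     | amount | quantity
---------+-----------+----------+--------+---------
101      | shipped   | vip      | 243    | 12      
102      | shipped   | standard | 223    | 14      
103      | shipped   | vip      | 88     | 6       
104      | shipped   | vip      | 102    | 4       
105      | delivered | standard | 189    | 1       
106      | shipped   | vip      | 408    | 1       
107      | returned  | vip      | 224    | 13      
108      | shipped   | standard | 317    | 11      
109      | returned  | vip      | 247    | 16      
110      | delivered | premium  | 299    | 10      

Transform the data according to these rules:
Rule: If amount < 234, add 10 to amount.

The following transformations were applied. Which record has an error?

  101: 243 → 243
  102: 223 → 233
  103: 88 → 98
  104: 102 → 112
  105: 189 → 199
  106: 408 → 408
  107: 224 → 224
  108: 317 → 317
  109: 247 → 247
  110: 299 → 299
Record 107 has an error. The correct transformed value should be 234, not 224.

Step 1: Check each record against the rule
Step 2: Record 107 has amount = 224
Step 3: Since 224 < 234, the bonus should have been applied
Step 4: Correct value = 234, but claimed value = 224
Conclusion: Record 107 has the error.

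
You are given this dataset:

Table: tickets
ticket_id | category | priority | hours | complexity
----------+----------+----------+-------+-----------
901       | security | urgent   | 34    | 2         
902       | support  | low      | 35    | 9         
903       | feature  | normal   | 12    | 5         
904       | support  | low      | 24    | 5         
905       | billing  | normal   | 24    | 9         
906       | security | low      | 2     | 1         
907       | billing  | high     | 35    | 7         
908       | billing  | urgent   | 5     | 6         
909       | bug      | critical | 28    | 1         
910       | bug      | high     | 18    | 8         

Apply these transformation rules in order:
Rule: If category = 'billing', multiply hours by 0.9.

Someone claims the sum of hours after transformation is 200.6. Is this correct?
No, the correct result is 210.6.

Step 1: Calculate the correct sum after transformation
Step 2: Apply multiplier 0.9 to records where category = 'billing'
Step 3: Correct result = 210.6
Step 4: Claimed result = 200.6
Step 5: 210.6 ≠ 200.6
Conclusion: The claimed result is incorrect. The correct answer is 210.6.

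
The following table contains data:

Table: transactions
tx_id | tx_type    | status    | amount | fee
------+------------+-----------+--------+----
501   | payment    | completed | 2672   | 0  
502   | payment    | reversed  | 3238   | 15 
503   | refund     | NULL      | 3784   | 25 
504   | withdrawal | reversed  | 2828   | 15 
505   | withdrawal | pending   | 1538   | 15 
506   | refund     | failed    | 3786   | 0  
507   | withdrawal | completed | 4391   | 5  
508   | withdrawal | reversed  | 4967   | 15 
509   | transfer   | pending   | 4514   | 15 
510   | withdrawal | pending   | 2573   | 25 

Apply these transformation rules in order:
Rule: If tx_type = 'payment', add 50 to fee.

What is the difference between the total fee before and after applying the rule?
100

Step 1: Original sum of fee = 130
Step 2: 2 records have tx_type = 'payment'
Step 3: Each affected record changes by 50
Step 4: Total change = 2 × 50 = 100
Step 5: New sum = 130 + 100 = 230
Step 6: Difference = |230 - 130| = 100
        (Sum increased by 100)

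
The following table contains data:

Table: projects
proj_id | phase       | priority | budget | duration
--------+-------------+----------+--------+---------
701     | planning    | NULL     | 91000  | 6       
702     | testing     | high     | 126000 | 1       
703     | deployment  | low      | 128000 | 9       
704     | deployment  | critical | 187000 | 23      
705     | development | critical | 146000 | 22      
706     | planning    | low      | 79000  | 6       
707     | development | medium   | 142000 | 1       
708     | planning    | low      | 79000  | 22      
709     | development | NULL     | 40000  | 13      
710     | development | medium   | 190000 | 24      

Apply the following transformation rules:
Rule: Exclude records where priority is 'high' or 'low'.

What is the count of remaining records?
6

Step 1: Count records to exclude
  - 1 (high) + 3 (low) = 4 records
Step 2: Total records: 10
Step 3: Remaining = 10 - 4 = 6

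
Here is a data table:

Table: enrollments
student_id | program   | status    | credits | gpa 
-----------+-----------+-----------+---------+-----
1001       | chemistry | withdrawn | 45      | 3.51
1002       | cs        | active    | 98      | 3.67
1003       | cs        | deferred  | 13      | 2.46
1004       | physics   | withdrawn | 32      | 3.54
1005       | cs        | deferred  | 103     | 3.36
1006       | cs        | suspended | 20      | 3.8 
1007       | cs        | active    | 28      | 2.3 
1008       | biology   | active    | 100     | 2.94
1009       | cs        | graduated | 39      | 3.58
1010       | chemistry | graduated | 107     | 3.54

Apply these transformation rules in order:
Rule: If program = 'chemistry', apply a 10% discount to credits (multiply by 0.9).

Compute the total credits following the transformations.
569.8

Step 1: Records with program = 'chemistry' have total credits = 152
Step 2: Apply multiplier: 152 × 0.9 = 136.8
Step 3: Other records total: 433
Step 4: Final sum = 136.8 + 433 = 569.8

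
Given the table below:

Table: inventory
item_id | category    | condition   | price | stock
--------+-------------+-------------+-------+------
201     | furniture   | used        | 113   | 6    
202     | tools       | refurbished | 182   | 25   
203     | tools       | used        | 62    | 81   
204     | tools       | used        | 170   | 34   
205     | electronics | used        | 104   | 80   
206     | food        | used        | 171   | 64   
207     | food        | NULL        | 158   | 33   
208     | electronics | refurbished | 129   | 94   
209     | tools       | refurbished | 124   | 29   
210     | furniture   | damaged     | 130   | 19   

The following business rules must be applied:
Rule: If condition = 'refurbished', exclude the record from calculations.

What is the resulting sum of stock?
317

Step 1: Identify records where condition = 'refurbished'
Step 2: The excluded records sum to 148
Step 3: Original total stock = 465
Step 4: Remaining total = 465 - 148 = 317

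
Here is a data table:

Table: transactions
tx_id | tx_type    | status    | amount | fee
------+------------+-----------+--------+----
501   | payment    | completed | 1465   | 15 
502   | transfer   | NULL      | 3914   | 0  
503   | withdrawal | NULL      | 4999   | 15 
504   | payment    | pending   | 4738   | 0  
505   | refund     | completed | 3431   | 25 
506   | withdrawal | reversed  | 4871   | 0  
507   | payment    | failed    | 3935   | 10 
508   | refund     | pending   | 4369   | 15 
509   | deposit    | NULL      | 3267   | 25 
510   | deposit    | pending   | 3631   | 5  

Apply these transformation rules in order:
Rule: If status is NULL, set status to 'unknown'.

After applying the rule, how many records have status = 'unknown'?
3

Step 1: Count records where status IS NULL
Step 2: Found 3 records with NULL status
Step 3: These records will have status set to 'unknown'
Step 4: Records already having status = 'unknown': 0
Step 5: Answer: 3 + 0 = 3 records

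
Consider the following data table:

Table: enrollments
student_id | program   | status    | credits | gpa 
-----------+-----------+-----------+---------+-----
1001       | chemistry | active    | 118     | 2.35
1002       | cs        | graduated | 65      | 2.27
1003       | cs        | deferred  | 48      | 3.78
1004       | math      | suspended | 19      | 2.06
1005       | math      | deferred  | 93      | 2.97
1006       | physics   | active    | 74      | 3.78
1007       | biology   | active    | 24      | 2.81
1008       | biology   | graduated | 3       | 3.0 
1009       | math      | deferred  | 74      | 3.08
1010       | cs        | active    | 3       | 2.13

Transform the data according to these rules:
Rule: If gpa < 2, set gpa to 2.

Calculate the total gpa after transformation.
28.23

Step 1: 0 records have gpa < 2
Step 2: These records originally summed to 0
Step 3: After setting to minimum: 0 × 2 = 0
Step 4: Unaffected records sum: 28.23
Step 5: Final sum = 0 + 28.23 = 28.23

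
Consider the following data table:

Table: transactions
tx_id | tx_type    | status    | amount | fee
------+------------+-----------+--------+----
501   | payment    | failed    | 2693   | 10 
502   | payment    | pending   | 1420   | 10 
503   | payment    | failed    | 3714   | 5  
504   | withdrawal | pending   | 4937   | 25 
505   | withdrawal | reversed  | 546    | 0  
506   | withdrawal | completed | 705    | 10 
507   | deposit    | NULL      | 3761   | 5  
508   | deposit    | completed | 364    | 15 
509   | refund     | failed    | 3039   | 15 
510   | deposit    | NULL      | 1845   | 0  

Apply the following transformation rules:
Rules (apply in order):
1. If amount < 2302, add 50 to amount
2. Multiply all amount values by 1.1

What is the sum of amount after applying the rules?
25601.4

Step 1: Apply Rule 1 - Add 50 to records with amount < 2302
  - 5 records affected: 4880 + (5 × 50) = 5130
  - Unaffected records: 18144
  - Sum after Rule 1: 23274
Step 2: Apply Rule 2 - Multiply all by 1.1
  - 23274 × 1.1 = 25601.4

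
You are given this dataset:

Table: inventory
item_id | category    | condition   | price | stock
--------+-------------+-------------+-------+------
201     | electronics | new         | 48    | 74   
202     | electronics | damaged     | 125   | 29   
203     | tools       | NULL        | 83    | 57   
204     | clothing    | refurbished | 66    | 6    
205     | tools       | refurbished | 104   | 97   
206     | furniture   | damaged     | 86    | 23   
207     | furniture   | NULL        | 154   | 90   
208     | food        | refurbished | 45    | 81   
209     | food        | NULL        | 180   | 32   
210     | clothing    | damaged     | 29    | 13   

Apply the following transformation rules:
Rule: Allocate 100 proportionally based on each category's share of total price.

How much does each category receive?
clothing: 10.33, electronics: 18.8, food: 24.46, furniture: 26.09, tools: 20.33

Step 1: Calculate total price = 920
Step 2: Calculate each category's proportion:
  clothing: 95/920 = 10.33% → 10.33
  electronics: 173/920 = 18.80% → 18.8
  food: 225/920 = 24.46% → 24.46
  furniture: 240/920 = 26.09% → 26.09
  tools: 187/920 = 20.33% → 20.33
Step 3: Verify: sum of allocations ≈ 100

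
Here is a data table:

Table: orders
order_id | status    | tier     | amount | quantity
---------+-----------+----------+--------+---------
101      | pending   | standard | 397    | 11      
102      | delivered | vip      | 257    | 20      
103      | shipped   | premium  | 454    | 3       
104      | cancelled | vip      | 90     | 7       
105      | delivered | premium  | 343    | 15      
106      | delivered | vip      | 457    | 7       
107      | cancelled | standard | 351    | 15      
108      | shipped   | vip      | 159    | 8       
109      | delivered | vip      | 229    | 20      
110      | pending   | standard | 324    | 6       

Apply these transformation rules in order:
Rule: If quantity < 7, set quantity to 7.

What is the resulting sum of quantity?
117

Step 1: 2 records have quantity < 7
Step 2: These records originally summed to 9
Step 3: After setting to minimum: 2 × 7 = 14
Step 4: Unaffected records sum: 103
Step 5: Final sum = 14 + 103 = 117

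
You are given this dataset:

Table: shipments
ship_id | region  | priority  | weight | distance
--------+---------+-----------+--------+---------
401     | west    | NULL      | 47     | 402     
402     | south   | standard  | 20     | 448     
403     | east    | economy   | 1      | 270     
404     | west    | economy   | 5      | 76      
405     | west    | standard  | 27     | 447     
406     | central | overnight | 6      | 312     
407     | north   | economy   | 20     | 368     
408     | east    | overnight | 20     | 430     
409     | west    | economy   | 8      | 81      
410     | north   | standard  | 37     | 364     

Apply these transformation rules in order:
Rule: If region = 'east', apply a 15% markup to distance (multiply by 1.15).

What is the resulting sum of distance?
3303.0

Step 1: Records with region = 'east' have total distance = 700
Step 2: Apply multiplier: 700 × 1.15 = 805.0
Step 3: Other records total: 2498
Step 4: Final sum = 805.0 + 2498 = 3303.0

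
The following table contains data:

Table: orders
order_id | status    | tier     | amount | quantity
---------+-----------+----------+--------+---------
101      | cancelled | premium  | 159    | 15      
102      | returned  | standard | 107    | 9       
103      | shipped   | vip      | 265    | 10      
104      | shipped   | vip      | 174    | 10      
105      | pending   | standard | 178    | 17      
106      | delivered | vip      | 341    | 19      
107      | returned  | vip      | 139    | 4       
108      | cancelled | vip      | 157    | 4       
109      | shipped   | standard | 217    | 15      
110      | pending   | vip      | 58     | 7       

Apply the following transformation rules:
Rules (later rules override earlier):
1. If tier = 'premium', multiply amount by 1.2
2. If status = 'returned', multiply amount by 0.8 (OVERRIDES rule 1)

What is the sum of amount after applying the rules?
1777.6

Step 1: Rule 2 takes priority for records with status = 'returned'
  - 2 records: 246 × 0.8 = 196.8
Step 2: Rule 1 applies to remaining records with tier = 'premium'
  - 1 records: 159 × 1.2 = 190.8
Step 3: Other records unchanged: 1390
Step 4: Final sum = 196.8 + 190.8 + 1390 = 1777.6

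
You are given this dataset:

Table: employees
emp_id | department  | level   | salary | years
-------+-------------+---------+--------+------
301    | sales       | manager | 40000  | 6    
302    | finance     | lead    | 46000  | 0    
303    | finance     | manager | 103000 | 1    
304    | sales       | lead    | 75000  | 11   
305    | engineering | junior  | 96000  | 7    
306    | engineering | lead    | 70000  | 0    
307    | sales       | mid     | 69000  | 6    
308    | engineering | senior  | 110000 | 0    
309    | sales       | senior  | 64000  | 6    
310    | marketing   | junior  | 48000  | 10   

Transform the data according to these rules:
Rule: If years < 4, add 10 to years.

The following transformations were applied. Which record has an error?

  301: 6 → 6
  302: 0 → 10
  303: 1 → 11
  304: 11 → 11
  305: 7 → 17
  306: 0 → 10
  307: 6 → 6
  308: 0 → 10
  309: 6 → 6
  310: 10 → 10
Record 305 has an error. The correct transformed value should be 7, not 17.

Step 1: Check each record against the rule
Step 2: Record 305 has years = 7
Step 3: Since 7 >= 4, the bonus should not have been applied
Step 4: Correct value = 7, but claimed value = 17
Conclusion: Record 305 has the error.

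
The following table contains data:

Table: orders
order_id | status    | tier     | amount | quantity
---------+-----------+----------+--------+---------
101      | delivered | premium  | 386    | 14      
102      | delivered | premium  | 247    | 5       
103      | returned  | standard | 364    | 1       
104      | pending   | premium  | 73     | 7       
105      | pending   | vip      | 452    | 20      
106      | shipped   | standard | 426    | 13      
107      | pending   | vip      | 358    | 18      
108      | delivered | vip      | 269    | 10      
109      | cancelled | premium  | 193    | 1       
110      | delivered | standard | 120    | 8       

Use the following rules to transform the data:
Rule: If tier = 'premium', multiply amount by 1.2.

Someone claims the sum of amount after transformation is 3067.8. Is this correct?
Yes, the result is correct.

Step 1: Calculate the correct sum after transformation
Step 2: Apply multiplier 1.2 to records where tier = 'premium'
Step 3: Correct result = 3067.8
Step 4: Claimed result = 3067.8
Step 5: 3067.8 = 3067.8 ✓
Conclusion: The claimed result is correct.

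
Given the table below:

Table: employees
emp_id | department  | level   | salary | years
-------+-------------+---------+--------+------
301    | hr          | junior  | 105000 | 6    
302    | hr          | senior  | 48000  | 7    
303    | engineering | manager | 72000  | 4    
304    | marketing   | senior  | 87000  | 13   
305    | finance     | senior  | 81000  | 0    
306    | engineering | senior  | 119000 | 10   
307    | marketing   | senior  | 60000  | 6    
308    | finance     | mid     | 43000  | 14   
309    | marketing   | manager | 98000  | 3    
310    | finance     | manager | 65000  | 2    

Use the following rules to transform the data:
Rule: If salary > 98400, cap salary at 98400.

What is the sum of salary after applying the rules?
750800

Step 1: 2 records have salary > 98400
Step 2: These records originally summed to 224000
Step 3: After capping: 2 × 98400 = 196800
Step 4: Unaffected records sum: 554000
Step 5: Final sum = 196800 + 554000 = 750800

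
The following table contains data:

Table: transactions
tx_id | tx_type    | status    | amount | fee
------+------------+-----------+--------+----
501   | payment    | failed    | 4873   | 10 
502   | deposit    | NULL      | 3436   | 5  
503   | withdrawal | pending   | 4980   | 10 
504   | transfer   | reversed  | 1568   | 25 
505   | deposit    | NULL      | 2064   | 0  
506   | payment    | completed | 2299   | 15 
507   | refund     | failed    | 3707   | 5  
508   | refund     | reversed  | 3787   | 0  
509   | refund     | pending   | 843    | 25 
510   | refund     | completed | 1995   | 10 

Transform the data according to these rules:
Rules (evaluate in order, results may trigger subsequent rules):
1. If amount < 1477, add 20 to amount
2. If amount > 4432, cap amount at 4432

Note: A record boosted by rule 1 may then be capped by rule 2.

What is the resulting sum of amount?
28583

Step 1: Apply rule 1 to records with amount < 1477
  - 1 records get bonus of 20
  - Of these, 0 records then exceed 4432 and get capped
Step 2: Apply rule 2 to records with amount > 4432
  - 2 records (original) are capped
Step 3: Calculate final sum = 28583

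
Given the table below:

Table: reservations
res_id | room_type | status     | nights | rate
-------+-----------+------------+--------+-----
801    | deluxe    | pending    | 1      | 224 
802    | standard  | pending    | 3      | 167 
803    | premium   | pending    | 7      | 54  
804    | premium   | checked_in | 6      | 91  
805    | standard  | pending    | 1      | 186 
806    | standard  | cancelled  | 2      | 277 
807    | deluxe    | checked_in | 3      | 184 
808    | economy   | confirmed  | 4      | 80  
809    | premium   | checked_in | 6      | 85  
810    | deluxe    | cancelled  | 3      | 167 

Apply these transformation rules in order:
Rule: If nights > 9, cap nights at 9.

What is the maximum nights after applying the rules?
7

Step 1: Original maximum nights = 7
Step 2: Check cap of 9 against maximum
Step 3: No records exceed the cap (max 7 <= cap 9), so no capping applies
Step 4: Maximum after transformation = 7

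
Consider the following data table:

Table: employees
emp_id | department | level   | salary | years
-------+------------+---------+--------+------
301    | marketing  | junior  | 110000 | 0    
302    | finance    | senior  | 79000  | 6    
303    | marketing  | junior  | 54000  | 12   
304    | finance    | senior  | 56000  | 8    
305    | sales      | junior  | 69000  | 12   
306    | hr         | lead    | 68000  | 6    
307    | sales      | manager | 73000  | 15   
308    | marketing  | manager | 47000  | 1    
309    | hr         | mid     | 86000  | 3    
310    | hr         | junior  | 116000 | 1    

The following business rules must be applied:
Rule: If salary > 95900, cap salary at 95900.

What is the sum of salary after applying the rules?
723800

Step 1: 2 records have salary > 95900
Step 2: These records originally summed to 226000
Step 3: After capping: 2 × 95900 = 191800
Step 4: Unaffected records sum: 532000
Step 5: Final sum = 191800 + 532000 = 723800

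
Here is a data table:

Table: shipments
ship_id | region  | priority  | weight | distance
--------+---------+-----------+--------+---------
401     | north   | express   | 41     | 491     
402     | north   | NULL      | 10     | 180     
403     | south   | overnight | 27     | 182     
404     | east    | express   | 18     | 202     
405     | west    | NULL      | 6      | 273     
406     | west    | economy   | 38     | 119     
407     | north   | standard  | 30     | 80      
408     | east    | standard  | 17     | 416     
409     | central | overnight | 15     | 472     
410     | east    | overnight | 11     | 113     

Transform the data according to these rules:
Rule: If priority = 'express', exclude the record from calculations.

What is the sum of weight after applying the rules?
154

Step 1: Identify records where priority = 'express'
Step 2: The excluded records sum to 59
Step 3: Original total weight = 213
Step 4: Remaining total = 213 - 59 = 154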